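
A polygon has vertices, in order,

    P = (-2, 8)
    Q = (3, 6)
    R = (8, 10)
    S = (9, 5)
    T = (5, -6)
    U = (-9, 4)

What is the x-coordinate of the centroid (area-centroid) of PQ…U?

Apply the surveyor's formula. First the cross-terms c_i = x_i·y_{i+1} − x_{i+1}·y_i:
  -36, -18, -50, -79, -34, -64  ⇒  2A = -281, A = -140.5.
Then Σ (x_i + x_{i+1})·c_i = -1350, so x̄ = -1350 / (6·(-140.5)) = 450/281.

450/281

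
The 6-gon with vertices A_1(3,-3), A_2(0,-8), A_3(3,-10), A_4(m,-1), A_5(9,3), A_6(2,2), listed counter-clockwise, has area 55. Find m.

Write out the shoelace sum; only the two edges meeting at A_4 involve m:
2·Area = [(3·(-1) − m·(-10)) + (m·3 − 9·(-1))] + 0
       = 13·m + 6 = 110
⇒ m = 8.

8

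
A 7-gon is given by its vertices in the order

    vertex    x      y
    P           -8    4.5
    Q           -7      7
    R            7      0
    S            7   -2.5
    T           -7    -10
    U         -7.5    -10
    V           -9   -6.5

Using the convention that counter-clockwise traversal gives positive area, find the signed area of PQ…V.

Σ = (-24.5) + (-49) + (-17.5) + (-87.5) + (-5) + (-41.25) + (-92.5) = -317.25
Signed area = Σ/2 = -158.625 (negative ⇒ clockwise traversal).

-158.625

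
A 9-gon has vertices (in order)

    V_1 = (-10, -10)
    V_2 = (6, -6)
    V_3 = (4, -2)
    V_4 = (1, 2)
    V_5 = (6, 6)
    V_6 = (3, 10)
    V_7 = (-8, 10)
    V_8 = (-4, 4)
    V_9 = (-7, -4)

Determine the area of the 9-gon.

Σ = (120) + (12) + (10) + (-6) + (42) + (110) + (8) + (44) + (30) = 370
Area = |Σ|/2 = 185.

185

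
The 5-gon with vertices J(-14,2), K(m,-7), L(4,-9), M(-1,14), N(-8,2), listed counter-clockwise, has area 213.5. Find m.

-12

The doubled signed area Σ (x_i y_{i+1} − x_{i+1} y_i) is linear in m.
With m=0 it equals 295; the coefficient of m is -11 (from the two edges through K).
So -11·m + 295 = 2·213.5 = 427 ⇒ m = -12.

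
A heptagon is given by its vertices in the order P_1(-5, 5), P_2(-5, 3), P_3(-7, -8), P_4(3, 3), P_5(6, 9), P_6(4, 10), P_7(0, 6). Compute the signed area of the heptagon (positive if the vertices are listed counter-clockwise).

Apply the shoelace formula: 2A = Σ (x_i·y_{i+1} − x_{i+1}·y_i), indices taken mod 7.
Cross-terms: 10, 61, 3, 9, 24, 24, 30  ⇒  Σ = 161
Signed area = Σ/2 = 80.5 (positive ⇒ counter-clockwise traversal).

80.5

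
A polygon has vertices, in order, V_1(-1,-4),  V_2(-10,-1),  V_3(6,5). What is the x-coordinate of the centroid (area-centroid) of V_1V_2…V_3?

Apply the shoelace (surveyor's) formula. First the cross-terms c_i = x_i·y_{i+1} − x_{i+1}·y_i:
  -39, -44, -19  ⇒  2A = -102, A = -51.
Then Σ (x_i + x_{i+1})·c_i = 510, so x̄ = 510 / (6·(-51)) = -5/3.

-5/3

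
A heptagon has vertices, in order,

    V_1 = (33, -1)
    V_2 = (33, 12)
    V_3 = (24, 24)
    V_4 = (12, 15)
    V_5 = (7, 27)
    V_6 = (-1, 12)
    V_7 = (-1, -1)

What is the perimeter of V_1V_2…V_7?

|V_1V_2| = √((0)² + (13)²) = √169 = 13
|V_2V_3| = √((-9)² + (12)²) = √225 = 15
|V_3V_4| = √((-12)² + (-9)²) = √225 = 15
|V_4V_5| = √((-5)² + (12)²) = √169 = 13
|V_5V_6| = √((-8)² + (-15)²) = √289 = 17
|V_6V_7| = √((0)² + (-13)²) = √169 = 13
|V_7V_1| = √((34)² + (0)²) = √1156 = 34
Perimeter = 13 + 15 + 15 + 13 + 17 + 13 + 34 = 120.

120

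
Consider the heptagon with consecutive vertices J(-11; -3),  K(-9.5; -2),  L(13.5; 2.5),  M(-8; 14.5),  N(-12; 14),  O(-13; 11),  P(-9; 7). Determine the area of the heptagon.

Apply the surveyor's formula: 2A = Σ (x_i·y_{i+1} − x_{i+1}·y_i), indices taken mod 7.
Σ = (-6.5) + (3.25) + (215.75) + (62) + (50) + (8) + (104) = 436.5
Area = |Σ|/2 = 218.25.

218.25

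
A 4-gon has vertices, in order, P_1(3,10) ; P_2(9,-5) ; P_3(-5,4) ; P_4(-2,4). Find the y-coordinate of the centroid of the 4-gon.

Apply the surveyor's formula. First the cross-terms c_i = x_i·y_{i+1} − x_{i+1}·y_i:
  -105, 11, -12, -32  ⇒  2A = -138, A = -69.
Then Σ (y_i + y_{i+1})·c_i = -1080, so ȳ = -1080 / (6·(-69)) = 60/23.

60/23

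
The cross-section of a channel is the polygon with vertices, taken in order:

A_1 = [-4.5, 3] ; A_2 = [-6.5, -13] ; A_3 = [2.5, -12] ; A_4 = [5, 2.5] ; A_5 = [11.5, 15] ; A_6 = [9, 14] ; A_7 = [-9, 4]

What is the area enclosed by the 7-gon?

240

Apply the shoelace formula: 2A = Σ (x_i·y_{i+1} − x_{i+1}·y_i), indices taken mod 7.
Cross-terms: 78, 110.5, 66.25, 46.25, 26, 162, -9  ⇒  Σ = 480
Area = |Σ|/2 = 240.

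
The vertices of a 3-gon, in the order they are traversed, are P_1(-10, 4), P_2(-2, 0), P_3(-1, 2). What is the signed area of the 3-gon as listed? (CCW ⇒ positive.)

10

Apply Gauss's area formula: 2A = Σ (x_i·y_{i+1} − x_{i+1}·y_i), indices taken mod 3.
Σ = (8) + (-4) + (16) = 20
Signed area = Σ/2 = 10 (positive ⇒ counter-clockwise traversal).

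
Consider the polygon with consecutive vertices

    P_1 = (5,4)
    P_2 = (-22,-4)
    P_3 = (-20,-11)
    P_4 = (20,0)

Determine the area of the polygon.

265

Apply the shoelace (surveyor's) formula: 2A = Σ (x_i·y_{i+1} − x_{i+1}·y_i), indices taken mod 4.
Cross-terms: 68, 162, 220, 80  ⇒  Σ = 530
Area = |Σ|/2 = 265.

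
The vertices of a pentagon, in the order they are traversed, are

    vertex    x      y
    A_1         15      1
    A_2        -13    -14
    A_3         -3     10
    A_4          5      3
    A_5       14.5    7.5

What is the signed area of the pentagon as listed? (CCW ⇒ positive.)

-266

Cross-terms: -197, -172, -59, -6, -98  ⇒  Σ = -532
Signed area = Σ/2 = -266 (negative ⇒ clockwise traversal).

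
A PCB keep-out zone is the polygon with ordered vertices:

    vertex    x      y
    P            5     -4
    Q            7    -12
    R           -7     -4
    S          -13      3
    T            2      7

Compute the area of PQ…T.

Cross-terms: -32, -112, -73, -97, -43  ⇒  Σ = -357
Area = |Σ|/2 = 178.5.

178.5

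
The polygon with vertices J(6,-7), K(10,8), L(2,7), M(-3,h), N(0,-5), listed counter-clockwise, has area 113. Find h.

The doubled signed area Σ (x_i y_{i+1} − x_{i+1} y_i) is linear in h.
With h=0 it equals 238; the coefficient of h is 2 (from the two edges through M).
So 2·h + 238 = 2·113 = 226 ⇒ h = -6.

-6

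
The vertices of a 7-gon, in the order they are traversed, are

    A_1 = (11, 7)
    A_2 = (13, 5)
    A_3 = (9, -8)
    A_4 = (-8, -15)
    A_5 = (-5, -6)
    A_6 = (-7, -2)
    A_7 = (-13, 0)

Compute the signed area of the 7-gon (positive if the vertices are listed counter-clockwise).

-280

Apply the shoelace formula: 2A = Σ (x_i·y_{i+1} − x_{i+1}·y_i), indices taken mod 7.
A_1→A_2: (11)(5) − (13)(7) = -36
A_2→A_3: (13)(-8) − (9)(5) = -149
A_3→A_4: (9)(-15) − (-8)(-8) = -199
A_4→A_5: (-8)(-6) − (-5)(-15) = -27
A_5→A_6: (-5)(-2) − (-7)(-6) = -32
A_6→A_7: (-7)(0) − (-13)(-2) = -26
A_7→A_1: (-13)(7) − (11)(0) = -91
Σ = -560
Signed area = Σ/2 = -280 (negative ⇒ clockwise traversal).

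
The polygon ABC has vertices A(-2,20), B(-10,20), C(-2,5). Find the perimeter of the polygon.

|AB| = √((-8)² + (0)²) = √64 = 8
|BC| = √((8)² + (-15)²) = √289 = 17
|CA| = √((0)² + (15)²) = √225 = 15
Perimeter = 8 + 17 + 15 = 40.

40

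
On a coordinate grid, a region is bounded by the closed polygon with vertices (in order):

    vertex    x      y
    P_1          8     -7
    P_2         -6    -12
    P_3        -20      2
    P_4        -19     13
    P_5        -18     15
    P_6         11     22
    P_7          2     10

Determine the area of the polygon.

626

Apply Gauss's area formula: 2A = Σ (x_i·y_{i+1} − x_{i+1}·y_i), indices taken mod 7.
P_1→P_2: (8)(-12) − (-6)(-7) = -138
P_2→P_3: (-6)(2) − (-20)(-12) = -252
P_3→P_4: (-20)(13) − (-19)(2) = -222
P_4→P_5: (-19)(15) − (-18)(13) = -51
P_5→P_6: (-18)(22) − (11)(15) = -561
P_6→P_7: (11)(10) − (2)(22) = 66
P_7→P_1: (2)(-7) − (8)(10) = -94
Σ = -1252
Area = |Σ|/2 = 626.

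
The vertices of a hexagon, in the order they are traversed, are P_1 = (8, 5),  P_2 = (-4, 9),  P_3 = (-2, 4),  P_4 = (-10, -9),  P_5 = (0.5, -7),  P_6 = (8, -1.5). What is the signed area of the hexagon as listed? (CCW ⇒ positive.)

Cross-terms: 92, 2, 58, 74.5, 55.25, 52  ⇒  Σ = 333.75
Signed area = Σ/2 = 166.875 (positive ⇒ counter-clockwise traversal).

166.875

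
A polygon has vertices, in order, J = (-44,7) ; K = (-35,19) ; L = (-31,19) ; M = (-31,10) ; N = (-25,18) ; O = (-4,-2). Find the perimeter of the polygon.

108

|JK| = √((9)² + (12)²) = √225 = 15
|KL| = √((4)² + (0)²) = √16 = 4
|LM| = √((0)² + (-9)²) = √81 = 9
|MN| = √((6)² + (8)²) = √100 = 10
|NO| = √((21)² + (-20)²) = √841 = 29
|OJ| = √((-40)² + (9)²) = √1681 = 41
Perimeter = 15 + 4 + 9 + 10 + 29 + 41 = 108.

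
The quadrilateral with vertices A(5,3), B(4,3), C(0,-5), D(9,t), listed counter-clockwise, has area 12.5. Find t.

Write out the shoelace sum; only the two edges meeting at D involve t:
2·Area = [(0·t − 9·(-5)) + (9·3 − 5·t)] + -17
       = -5·t + 55 = 25
⇒ t = 6.

6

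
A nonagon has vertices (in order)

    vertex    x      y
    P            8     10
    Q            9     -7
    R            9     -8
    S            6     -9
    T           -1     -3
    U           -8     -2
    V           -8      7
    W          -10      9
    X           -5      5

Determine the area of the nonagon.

P→Q: (8)(-7) − (9)(10) = -146
Q→R: (9)(-8) − (9)(-7) = -9
R→S: (9)(-9) − (6)(-8) = -33
S→T: (6)(-3) − (-1)(-9) = -27
T→U: (-1)(-2) − (-8)(-3) = -22
U→V: (-8)(7) − (-8)(-2) = -72
V→W: (-8)(9) − (-10)(7) = -2
W→X: (-10)(5) − (-5)(9) = -5
X→P: (-5)(10) − (8)(5) = -90
Σ = -406
Area = |Σ|/2 = 203.

203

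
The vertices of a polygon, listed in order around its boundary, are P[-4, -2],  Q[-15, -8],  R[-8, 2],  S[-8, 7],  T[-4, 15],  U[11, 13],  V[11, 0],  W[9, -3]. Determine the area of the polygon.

323.5

Cross-terms: 2, -94, -40, -92, -217, -143, -33, -30  ⇒  Σ = -647
Area = |Σ|/2 = 323.5.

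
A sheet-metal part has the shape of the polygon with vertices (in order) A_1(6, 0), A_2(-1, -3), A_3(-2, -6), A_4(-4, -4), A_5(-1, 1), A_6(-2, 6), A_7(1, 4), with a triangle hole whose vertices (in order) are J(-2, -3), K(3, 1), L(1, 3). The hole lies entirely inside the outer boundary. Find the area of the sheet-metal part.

33

Outer boundary:
Apply the shoelace formula: 2A = Σ (x_i·y_{i+1} − x_{i+1}·y_i), indices taken mod 7.
Σ = (-18) + (0) + (-16) + (-8) + (-4) + (-14) + (-24) = -84
Area = |Σ|/2 = 42.
Hole:
Apply Gauss's area formula: 2A = Σ (x_i·y_{i+1} − x_{i+1}·y_i), indices taken mod 3.
Cross-terms: 7, 8, 3  ⇒  Σ = 18
Area = |Σ|/2 = 9.
Net area = 42 − 9 = 33.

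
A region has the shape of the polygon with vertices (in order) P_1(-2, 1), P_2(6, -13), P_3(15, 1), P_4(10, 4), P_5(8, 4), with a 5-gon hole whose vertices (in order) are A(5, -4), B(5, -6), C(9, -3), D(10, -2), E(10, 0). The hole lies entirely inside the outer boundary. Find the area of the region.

Outer boundary:
Apply Gauss's area formula: 2A = Σ (x_i·y_{i+1} − x_{i+1}·y_i), indices taken mod 5.
Σ = (20) + (201) + (50) + (8) + (16) = 295
Area = |Σ|/2 = 147.5.
Hole:
A→B: (5)(-6) − (5)(-4) = -10
B→C: (5)(-3) − (9)(-6) = 39
C→D: (9)(-2) − (10)(-3) = 12
D→E: (10)(0) − (10)(-2) = 20
E→A: (10)(-4) − (5)(0) = -40
Σ = 21
Area = |Σ|/2 = 10.5.
Net area = 147.5 − 10.5 = 137.

137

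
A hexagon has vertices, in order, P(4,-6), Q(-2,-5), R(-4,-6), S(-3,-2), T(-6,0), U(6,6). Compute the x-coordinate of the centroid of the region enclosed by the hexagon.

Apply the shoelace (surveyor's) formula. First the cross-terms c_i = x_i·y_{i+1} − x_{i+1}·y_i:
  -32, -8, -10, -12, -36, -60  ⇒  2A = -158, A = -79.
Then Σ (x_i + x_{i+1})·c_i = -438, so x̄ = -438 / (6·(-79)) = 73/79.

73/79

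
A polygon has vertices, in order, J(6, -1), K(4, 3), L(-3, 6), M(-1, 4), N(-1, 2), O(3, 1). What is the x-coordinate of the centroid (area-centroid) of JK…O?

Apply the shoelace formula. First the cross-terms c_i = x_i·y_{i+1} − x_{i+1}·y_i:
  22, 33, -6, 2, -7, -9  ⇒  2A = 35, A = 17.5.
Then Σ (x_i + x_{i+1})·c_i = 178, so x̄ = 178 / (6·17.5) = 178/105.

178/105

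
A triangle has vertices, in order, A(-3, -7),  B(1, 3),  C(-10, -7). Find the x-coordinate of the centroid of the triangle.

-4

Apply the surveyor's formula. First the cross-terms c_i = x_i·y_{i+1} − x_{i+1}·y_i:
  -2, 23, 49  ⇒  2A = 70, A = 35.
Then Σ (x_i + x_{i+1})·c_i = -840, so x̄ = -840 / (6·35) = -4.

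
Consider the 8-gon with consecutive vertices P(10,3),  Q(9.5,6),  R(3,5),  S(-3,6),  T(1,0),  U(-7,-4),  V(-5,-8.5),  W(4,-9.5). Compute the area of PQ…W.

156

Apply the shoelace (surveyor's) formula: 2A = Σ (x_i·y_{i+1} − x_{i+1}·y_i), indices taken mod 8.
Σ = (31.5) + (29.5) + (33) + (-6) + (-4) + (39.5) + (81.5) + (107) = 312
Area = |Σ|/2 = 156.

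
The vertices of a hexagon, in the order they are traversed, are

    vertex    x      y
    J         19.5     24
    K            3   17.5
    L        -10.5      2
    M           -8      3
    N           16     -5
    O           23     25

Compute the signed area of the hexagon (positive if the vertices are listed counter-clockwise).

Apply the shoelace (surveyor's) formula: 2A = Σ (x_i·y_{i+1} − x_{i+1}·y_i), indices taken mod 6.
Cross-terms: 269.25, 189.75, -15.5, -8, 515, 64.5  ⇒  Σ = 1015
Signed area = Σ/2 = 507.5 (positive ⇒ counter-clockwise traversal).

507.5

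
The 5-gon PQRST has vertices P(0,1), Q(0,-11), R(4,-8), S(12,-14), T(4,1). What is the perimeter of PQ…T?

48

|PQ| = √((0)² + (-12)²) = √144 = 12
|QR| = √((4)² + (3)²) = √25 = 5
|RS| = √((8)² + (-6)²) = √100 = 10
|ST| = √((-8)² + (15)²) = √289 = 17
|TP| = √((-4)² + (0)²) = √16 = 4
Perimeter = 12 + 5 + 10 + 17 + 4 = 48.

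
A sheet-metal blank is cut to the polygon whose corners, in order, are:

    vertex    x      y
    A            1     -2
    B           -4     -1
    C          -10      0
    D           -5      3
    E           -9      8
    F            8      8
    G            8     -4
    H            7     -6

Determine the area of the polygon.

161

Apply the shoelace formula: 2A = Σ (x_i·y_{i+1} − x_{i+1}·y_i), indices taken mod 8.
Cross-terms: -9, -10, -30, -13, -136, -96, -20, -8  ⇒  Σ = -322
Area = |Σ|/2 = 161.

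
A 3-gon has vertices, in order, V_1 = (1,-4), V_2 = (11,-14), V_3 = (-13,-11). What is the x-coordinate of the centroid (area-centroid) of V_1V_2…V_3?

-1/3

Apply the shoelace (surveyor's) formula. First the cross-terms c_i = x_i·y_{i+1} − x_{i+1}·y_i:
  30, -303, 63  ⇒  2A = -210, A = -105.
Then Σ (x_i + x_{i+1})·c_i = 210, so x̄ = 210 / (6·(-105)) = -1/3.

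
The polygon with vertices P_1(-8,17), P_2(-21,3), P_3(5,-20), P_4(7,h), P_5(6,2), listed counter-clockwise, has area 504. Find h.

Write out the shoelace sum; only the two edges meeting at P_4 involve h:
2·Area = [(5·h − 7·(-20)) + (7·2 − 6·h)] + 856
       = -1·h + 1010 = 1008
⇒ h = 2.

2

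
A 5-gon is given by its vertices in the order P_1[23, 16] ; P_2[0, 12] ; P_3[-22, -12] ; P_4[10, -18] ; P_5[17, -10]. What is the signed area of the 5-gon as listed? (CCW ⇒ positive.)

882

Σ = (276) + (264) + (516) + (206) + (502) = 1764
Signed area = Σ/2 = 882 (positive ⇒ counter-clockwise traversal).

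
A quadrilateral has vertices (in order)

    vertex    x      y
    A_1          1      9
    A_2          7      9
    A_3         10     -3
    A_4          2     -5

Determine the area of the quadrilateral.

Apply Gauss's area formula: 2A = Σ (x_i·y_{i+1} − x_{i+1}·y_i), indices taken mod 4.
Σ = (-54) + (-111) + (-44) + (23) = -186
Area = |Σ|/2 = 93.

93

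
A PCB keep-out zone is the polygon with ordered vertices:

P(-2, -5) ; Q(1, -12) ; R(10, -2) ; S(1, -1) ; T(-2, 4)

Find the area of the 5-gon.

79.5

Apply the shoelace (surveyor's) formula: 2A = Σ (x_i·y_{i+1} − x_{i+1}·y_i), indices taken mod 5.
P→Q: (-2)(-12) − (1)(-5) = 29
Q→R: (1)(-2) − (10)(-12) = 118
R→S: (10)(-1) − (1)(-2) = -8
S→T: (1)(4) − (-2)(-1) = 2
T→P: (-2)(-5) − (-2)(4) = 18
Σ = 159
Area = |Σ|/2 = 79.5.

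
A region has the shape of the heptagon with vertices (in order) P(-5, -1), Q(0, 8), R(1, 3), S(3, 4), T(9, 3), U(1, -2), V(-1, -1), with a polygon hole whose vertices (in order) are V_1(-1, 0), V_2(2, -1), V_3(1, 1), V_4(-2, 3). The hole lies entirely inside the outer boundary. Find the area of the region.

48

Outer boundary:
Apply Gauss's area formula: 2A = Σ (x_i·y_{i+1} − x_{i+1}·y_i), indices taken mod 7.
Σ = (-40) + (-8) + (-5) + (-27) + (-21) + (-3) + (-4) = -108
Area = |Σ|/2 = 54.
Hole:
Apply Gauss's area formula: 2A = Σ (x_i·y_{i+1} − x_{i+1}·y_i), indices taken mod 4.
Σ = (1) + (3) + (5) + (3) = 12
Area = |Σ|/2 = 6.
Net area = 54 − 6 = 48.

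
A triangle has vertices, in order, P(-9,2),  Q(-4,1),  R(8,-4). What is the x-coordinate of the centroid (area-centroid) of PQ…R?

-5/3

Apply the shoelace (surveyor's) formula. First the cross-terms c_i = x_i·y_{i+1} − x_{i+1}·y_i:
  -1, 8, -20  ⇒  2A = -13, A = -6.5.
Then Σ (x_i + x_{i+1})·c_i = 65, so x̄ = 65 / (6·(-6.5)) = -5/3.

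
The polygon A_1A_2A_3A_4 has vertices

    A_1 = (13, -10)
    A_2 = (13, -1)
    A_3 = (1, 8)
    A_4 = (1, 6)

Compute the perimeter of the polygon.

46

|A_1A_2| = √((0)² + (9)²) = √81 = 9
|A_2A_3| = √((-12)² + (9)²) = √225 = 15
|A_3A_4| = √((0)² + (-2)²) = √4 = 2
|A_4A_1| = √((12)² + (-16)²) = √400 = 20
Perimeter = 9 + 15 + 2 + 20 = 46.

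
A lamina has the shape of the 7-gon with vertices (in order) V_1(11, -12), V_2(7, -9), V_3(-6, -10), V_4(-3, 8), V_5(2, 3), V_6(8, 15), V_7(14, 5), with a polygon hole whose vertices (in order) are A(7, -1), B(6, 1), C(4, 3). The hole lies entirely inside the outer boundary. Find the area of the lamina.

Outer boundary:
Σ = (-15) + (-124) + (-78) + (-25) + (6) + (-170) + (-223) = -629
Area = |Σ|/2 = 314.5.
Hole:
Σ = (13) + (14) + (-25) = 2
Area = |Σ|/2 = 1.
Net area = 314.5 − 1 = 313.5.

313.5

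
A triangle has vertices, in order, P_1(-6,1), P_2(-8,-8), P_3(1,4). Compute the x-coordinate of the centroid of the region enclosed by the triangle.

-13/3

Apply the surveyor's formula. First the cross-terms c_i = x_i·y_{i+1} − x_{i+1}·y_i:
  56, -24, 25  ⇒  2A = 57, A = 28.5.
Then Σ (x_i + x_{i+1})·c_i = -741, so x̄ = -741 / (6·28.5) = -13/3.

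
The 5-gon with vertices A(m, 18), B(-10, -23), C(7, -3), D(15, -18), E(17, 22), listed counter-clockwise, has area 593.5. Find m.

Write out the shoelace sum; only the two edges meeting at A involve m:
2·Area = [(17·18 − m·22) + (m·(-23) − (-10)·18)] + 746
       = -45·m + 1232 = 1187
⇒ m = 1.

1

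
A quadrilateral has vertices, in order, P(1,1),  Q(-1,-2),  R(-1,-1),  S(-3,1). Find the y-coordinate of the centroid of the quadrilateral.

2/15

Apply the surveyor's formula. First the cross-terms c_i = x_i·y_{i+1} − x_{i+1}·y_i:
  -1, -1, -4, -4  ⇒  2A = -10, A = -5.
Then Σ (y_i + y_{i+1})·c_i = -4, so ȳ = -4 / (6·(-5)) = 2/15.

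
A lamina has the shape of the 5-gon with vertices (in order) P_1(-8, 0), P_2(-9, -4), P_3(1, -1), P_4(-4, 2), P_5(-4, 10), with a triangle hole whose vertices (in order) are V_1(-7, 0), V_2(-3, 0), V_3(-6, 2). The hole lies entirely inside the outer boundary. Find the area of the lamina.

41.5

Outer boundary:
Apply the shoelace formula: 2A = Σ (x_i·y_{i+1} − x_{i+1}·y_i), indices taken mod 5.
P_1→P_2: (-8)(-4) − (-9)(0) = 32
P_2→P_3: (-9)(-1) − (1)(-4) = 13
P_3→P_4: (1)(2) − (-4)(-1) = -2
P_4→P_5: (-4)(10) − (-4)(2) = -32
P_5→P_1: (-4)(0) − (-8)(10) = 80
Σ = 91
Area = |Σ|/2 = 45.5.
Hole:
Apply Gauss's area formula: 2A = Σ (x_i·y_{i+1} − x_{i+1}·y_i), indices taken mod 3.
V_1→V_2: (-7)(0) − (-3)(0) = 0
V_2→V_3: (-3)(2) − (-6)(0) = -6
V_3→V_1: (-6)(0) − (-7)(2) = 14
Σ = 8
Area = |Σ|/2 = 4.
Net area = 45.5 − 4 = 41.5.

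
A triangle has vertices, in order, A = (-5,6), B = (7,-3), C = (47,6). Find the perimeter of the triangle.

108

|AB| = √((12)² + (-9)²) = √225 = 15
|BC| = √((40)² + (9)²) = √1681 = 41
|CA| = √((-52)² + (0)²) = √2704 = 52
Perimeter = 15 + 41 + 52 = 108.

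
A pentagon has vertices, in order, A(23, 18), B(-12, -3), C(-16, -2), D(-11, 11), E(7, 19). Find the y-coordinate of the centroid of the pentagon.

Apply the shoelace (surveyor's) formula. First the cross-terms c_i = x_i·y_{i+1} − x_{i+1}·y_i:
  147, -24, -198, -286, -311  ⇒  2A = -672, A = -336.
Then Σ (y_i + y_{i+1})·c_i = -19544, so ȳ = -19544 / (6·(-336)) = 349/36.

349/36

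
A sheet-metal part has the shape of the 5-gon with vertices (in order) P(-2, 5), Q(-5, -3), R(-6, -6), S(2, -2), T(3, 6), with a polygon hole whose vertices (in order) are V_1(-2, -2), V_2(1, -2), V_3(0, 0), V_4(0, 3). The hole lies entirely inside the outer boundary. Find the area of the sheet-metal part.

Outer boundary:
Apply Gauss's area formula: 2A = Σ (x_i·y_{i+1} − x_{i+1}·y_i), indices taken mod 5.
P→Q: (-2)(-3) − (-5)(5) = 31
Q→R: (-5)(-6) − (-6)(-3) = 12
R→S: (-6)(-2) − (2)(-6) = 24
S→T: (2)(6) − (3)(-2) = 18
T→P: (3)(5) − (-2)(6) = 27
Σ = 112
Area = |Σ|/2 = 56.
Hole:
Apply the shoelace (surveyor's) formula: 2A = Σ (x_i·y_{i+1} − x_{i+1}·y_i), indices taken mod 4.
Cross-terms: 6, 0, 0, 6  ⇒  Σ = 12
Area = |Σ|/2 = 6.
Net area = 56 − 6 = 50.

50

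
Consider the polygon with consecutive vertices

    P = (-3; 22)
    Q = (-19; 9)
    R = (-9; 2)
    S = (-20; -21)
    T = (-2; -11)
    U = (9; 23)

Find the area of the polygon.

580.5

Cross-terms: 391, 43, 229, 178, 53, 267  ⇒  Σ = 1161
Area = |Σ|/2 = 580.5.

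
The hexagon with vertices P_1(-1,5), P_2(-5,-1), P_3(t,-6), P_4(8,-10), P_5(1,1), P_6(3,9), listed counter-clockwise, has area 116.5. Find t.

-9

The doubled signed area Σ (x_i y_{i+1} − x_{i+1} y_i) is linear in t.
With t=0 it equals 152; the coefficient of t is -9 (from the two edges through P_3).
So -9·t + 152 = 2·116.5 = 233 ⇒ t = -9.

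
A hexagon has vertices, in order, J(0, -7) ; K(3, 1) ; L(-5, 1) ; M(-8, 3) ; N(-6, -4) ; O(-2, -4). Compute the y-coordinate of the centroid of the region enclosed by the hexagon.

-235/153

Apply the shoelace formula. First the cross-terms c_i = x_i·y_{i+1} − x_{i+1}·y_i:
  21, 8, -7, 50, 16, 14  ⇒  2A = 102, A = 51.
Then Σ (y_i + y_{i+1})·c_i = -470, so ȳ = -470 / (6·51) = -235/153.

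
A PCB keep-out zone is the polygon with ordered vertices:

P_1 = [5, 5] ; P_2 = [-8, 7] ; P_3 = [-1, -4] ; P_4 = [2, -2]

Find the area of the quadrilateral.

Apply Gauss's area formula: 2A = Σ (x_i·y_{i+1} − x_{i+1}·y_i), indices taken mod 4.
Σ = (75) + (39) + (10) + (20) = 144
Area = |Σ|/2 = 72.

72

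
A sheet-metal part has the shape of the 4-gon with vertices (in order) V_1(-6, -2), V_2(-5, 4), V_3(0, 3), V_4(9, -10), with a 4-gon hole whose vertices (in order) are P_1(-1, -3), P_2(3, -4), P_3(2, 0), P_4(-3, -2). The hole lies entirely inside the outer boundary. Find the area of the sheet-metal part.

Outer boundary:
Apply Gauss's area formula: 2A = Σ (x_i·y_{i+1} − x_{i+1}·y_i), indices taken mod 4.
Σ = (-34) + (-15) + (-27) + (-78) = -154
Area = |Σ|/2 = 77.
Hole:
Apply Gauss's area formula: 2A = Σ (x_i·y_{i+1} − x_{i+1}·y_i), indices taken mod 4.
Cross-terms: 13, 8, -4, 7  ⇒  Σ = 24
Area = |Σ|/2 = 12.
Net area = 77 − 12 = 65.

65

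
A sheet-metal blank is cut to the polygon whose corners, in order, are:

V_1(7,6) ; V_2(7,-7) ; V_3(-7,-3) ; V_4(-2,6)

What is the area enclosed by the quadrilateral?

Apply the shoelace formula: 2A = Σ (x_i·y_{i+1} − x_{i+1}·y_i), indices taken mod 4.
Cross-terms: -91, -70, -48, -54  ⇒  Σ = -263
Area = |Σ|/2 = 131.5.

131.5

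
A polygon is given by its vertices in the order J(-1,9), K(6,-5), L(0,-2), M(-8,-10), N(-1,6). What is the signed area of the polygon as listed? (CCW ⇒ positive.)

Apply the shoelace (surveyor's) formula: 2A = Σ (x_i·y_{i+1} − x_{i+1}·y_i), indices taken mod 5.
Σ = (-49) + (-12) + (-16) + (-58) + (-3) = -138
Signed area = Σ/2 = -69 (negative ⇒ clockwise traversal).

-69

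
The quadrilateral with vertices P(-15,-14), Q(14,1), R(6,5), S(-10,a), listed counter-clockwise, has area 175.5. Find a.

-4

Write out the shoelace sum; only the two edges meeting at S involve a:
2·Area = [(6·a − (-10)·5) + ((-10)·(-14) − (-15)·a)] + 245
       = 21·a + 435 = 351
⇒ a = -4.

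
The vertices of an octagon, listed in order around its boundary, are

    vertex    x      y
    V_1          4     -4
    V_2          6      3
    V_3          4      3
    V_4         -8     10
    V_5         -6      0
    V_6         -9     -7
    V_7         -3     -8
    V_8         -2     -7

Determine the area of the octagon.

V_1→V_2: (4)(3) − (6)(-4) = 36
V_2→V_3: (6)(3) − (4)(3) = 6
V_3→V_4: (4)(10) − (-8)(3) = 64
V_4→V_5: (-8)(0) − (-6)(10) = 60
V_5→V_6: (-6)(-7) − (-9)(0) = 42
V_6→V_7: (-9)(-8) − (-3)(-7) = 51
V_7→V_8: (-3)(-7) − (-2)(-8) = 5
V_8→V_1: (-2)(-4) − (4)(-7) = 36
Σ = 300
Area = |Σ|/2 = 150.

150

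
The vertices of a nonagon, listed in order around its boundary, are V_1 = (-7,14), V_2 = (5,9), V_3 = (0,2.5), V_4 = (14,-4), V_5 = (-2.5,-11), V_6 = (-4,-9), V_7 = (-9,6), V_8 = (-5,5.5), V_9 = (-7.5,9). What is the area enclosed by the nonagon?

255.625

Apply the surveyor's formula: 2A = Σ (x_i·y_{i+1} − x_{i+1}·y_i), indices taken mod 9.
Σ = (-133) + (12.5) + (-35) + (-164) + (-21.5) + (-105) + (-19.5) + (-3.75) + (-42) = -511.25
Area = |Σ|/2 = 255.625.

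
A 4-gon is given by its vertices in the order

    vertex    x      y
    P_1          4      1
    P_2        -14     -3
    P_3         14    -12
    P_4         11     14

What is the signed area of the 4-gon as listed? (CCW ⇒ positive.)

247.5

P_1→P_2: (4)(-3) − (-14)(1) = 2
P_2→P_3: (-14)(-12) − (14)(-3) = 210
P_3→P_4: (14)(14) − (11)(-12) = 328
P_4→P_1: (11)(1) − (4)(14) = -45
Σ = 495
Signed area = Σ/2 = 247.5 (positive ⇒ counter-clockwise traversal).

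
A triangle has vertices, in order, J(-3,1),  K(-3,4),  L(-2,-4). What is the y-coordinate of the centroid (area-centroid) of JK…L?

Apply Gauss's area formula. First the cross-terms c_i = x_i·y_{i+1} − x_{i+1}·y_i:
  -9, 20, -14  ⇒  2A = -3, A = -1.5.
Then Σ (y_i + y_{i+1})·c_i = -3, so ȳ = -3 / (6·(-1.5)) = 1/3.

1/3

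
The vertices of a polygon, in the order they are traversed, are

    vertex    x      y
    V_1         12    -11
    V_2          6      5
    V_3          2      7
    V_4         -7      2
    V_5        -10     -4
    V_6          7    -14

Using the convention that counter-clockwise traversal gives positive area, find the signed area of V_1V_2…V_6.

Apply the surveyor's formula: 2A = Σ (x_i·y_{i+1} − x_{i+1}·y_i), indices taken mod 6.
Cross-terms: 126, 32, 53, 48, 168, 91  ⇒  Σ = 518
Signed area = Σ/2 = 259 (positive ⇒ counter-clockwise traversal).

259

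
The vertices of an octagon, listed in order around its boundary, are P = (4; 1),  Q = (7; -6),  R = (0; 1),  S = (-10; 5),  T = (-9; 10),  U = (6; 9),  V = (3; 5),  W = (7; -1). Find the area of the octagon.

Apply the shoelace formula: 2A = Σ (x_i·y_{i+1} − x_{i+1}·y_i), indices taken mod 8.
Σ = (-31) + (7) + (10) + (-55) + (-141) + (3) + (-38) + (11) = -234
Area = |Σ|/2 = 117.

117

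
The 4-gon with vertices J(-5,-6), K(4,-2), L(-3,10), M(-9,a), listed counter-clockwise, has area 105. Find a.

Write out the shoelace sum; only the two edges meeting at M involve a:
2·Area = [((-3)·a − (-9)·10) + ((-9)·(-6) − (-5)·a)] + 68
       = 2·a + 212 = 210
⇒ a = -1.

-1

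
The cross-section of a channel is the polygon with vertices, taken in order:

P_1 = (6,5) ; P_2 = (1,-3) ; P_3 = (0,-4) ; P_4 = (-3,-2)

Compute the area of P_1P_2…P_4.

Σ = (-23) + (-4) + (-12) + (-3) = -42
Area = |Σ|/2 = 21.

21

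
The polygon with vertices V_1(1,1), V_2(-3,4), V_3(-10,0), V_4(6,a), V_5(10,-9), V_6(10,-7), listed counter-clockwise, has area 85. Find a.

-7

Write out the shoelace sum; only the two edges meeting at V_4 involve a:
2·Area = [((-10)·a − 6·0) + (6·(-9) − 10·a)] + 84
       = -20·a + 30 = 170
⇒ a = -7.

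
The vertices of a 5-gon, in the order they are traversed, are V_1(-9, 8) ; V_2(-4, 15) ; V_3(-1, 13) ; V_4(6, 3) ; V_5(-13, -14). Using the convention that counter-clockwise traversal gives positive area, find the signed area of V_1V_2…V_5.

-248

V_1→V_2: (-9)(15) − (-4)(8) = -103
V_2→V_3: (-4)(13) − (-1)(15) = -37
V_3→V_4: (-1)(3) − (6)(13) = -81
V_4→V_5: (6)(-14) − (-13)(3) = -45
V_5→V_1: (-13)(8) − (-9)(-14) = -230
Σ = -496
Signed area = Σ/2 = -248 (negative ⇒ clockwise traversal).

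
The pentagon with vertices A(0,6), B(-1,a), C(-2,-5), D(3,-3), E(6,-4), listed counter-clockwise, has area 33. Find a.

The doubled signed area Σ (x_i y_{i+1} − x_{i+1} y_i) is linear in a.
With a=0 it equals 74; the coefficient of a is 2 (from the two edges through B).
So 2·a + 74 = 2·33 = 66 ⇒ a = -4.

-4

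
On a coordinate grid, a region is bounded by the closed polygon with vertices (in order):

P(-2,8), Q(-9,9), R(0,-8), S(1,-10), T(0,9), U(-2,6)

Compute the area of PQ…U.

78.5

Apply Gauss's area formula: 2A = Σ (x_i·y_{i+1} − x_{i+1}·y_i), indices taken mod 6.
Σ = (54) + (72) + (8) + (9) + (18) + (-4) = 157
Area = |Σ|/2 = 78.5.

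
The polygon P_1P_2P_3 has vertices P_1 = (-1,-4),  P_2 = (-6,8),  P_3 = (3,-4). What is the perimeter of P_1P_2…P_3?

|P_1P_2| = √((-5)² + (12)²) = √169 = 13
|P_2P_3| = √((9)² + (-12)²) = √225 = 15
|P_3P_1| = √((-4)² + (0)²) = √16 = 4
Perimeter = 13 + 15 + 4 = 32.

32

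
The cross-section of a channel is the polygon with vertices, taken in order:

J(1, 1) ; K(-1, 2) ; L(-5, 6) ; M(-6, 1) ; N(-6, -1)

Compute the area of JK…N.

Σ = (3) + (4) + (31) + (12) + (-5) = 45
Area = |Σ|/2 = 22.5.

22.5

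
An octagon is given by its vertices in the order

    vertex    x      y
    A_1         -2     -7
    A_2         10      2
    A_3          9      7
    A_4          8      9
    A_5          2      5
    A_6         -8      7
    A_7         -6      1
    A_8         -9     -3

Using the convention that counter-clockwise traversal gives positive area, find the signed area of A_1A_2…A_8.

Σ = (66) + (52) + (25) + (22) + (54) + (34) + (27) + (57) = 337
Signed area = Σ/2 = 168.5 (positive ⇒ counter-clockwise traversal).

168.5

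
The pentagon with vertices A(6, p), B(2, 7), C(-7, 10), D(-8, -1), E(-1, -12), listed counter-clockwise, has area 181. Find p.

1

The doubled signed area Σ (x_i y_{i+1} − x_{i+1} y_i) is linear in p.
With p=0 it equals 365; the coefficient of p is -3 (from the two edges through A).
So -3·p + 365 = 2·181 = 362 ⇒ p = 1.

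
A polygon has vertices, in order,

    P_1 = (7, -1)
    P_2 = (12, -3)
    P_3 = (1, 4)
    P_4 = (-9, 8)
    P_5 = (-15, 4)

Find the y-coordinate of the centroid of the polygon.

528/157

Apply Gauss's area formula. First the cross-terms c_i = x_i·y_{i+1} − x_{i+1}·y_i:
  -9, 51, 44, 84, -13  ⇒  2A = 157, A = 78.5.
Then Σ (y_i + y_{i+1})·c_i = 1584, so ȳ = 1584 / (6·78.5) = 528/157.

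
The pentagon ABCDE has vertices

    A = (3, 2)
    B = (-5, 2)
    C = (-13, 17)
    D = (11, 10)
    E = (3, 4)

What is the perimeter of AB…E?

|AB| = √((-8)² + (0)²) = √64 = 8
|BC| = √((-8)² + (15)²) = √289 = 17
|CD| = √((24)² + (-7)²) = √625 = 25
|DE| = √((-8)² + (-6)²) = √100 = 10
|EA| = √((0)² + (-2)²) = √4 = 2
Perimeter = 8 + 17 + 25 + 10 + 2 = 62.

62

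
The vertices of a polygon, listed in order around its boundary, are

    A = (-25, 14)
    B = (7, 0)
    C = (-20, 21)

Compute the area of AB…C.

Apply the shoelace formula: 2A = Σ (x_i·y_{i+1} − x_{i+1}·y_i), indices taken mod 3.
Σ = (-98) + (147) + (245) = 294
Area = |Σ|/2 = 147.

147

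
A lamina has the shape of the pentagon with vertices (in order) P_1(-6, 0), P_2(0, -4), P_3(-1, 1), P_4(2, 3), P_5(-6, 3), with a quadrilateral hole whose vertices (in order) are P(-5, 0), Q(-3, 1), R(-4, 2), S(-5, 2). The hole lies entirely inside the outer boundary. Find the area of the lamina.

26

Outer boundary:
Apply the surveyor's formula: 2A = Σ (x_i·y_{i+1} − x_{i+1}·y_i), indices taken mod 5.
P_1→P_2: (-6)(-4) − (0)(0) = 24
P_2→P_3: (0)(1) − (-1)(-4) = -4
P_3→P_4: (-1)(3) − (2)(1) = -5
P_4→P_5: (2)(3) − (-6)(3) = 24
P_5→P_1: (-6)(0) − (-6)(3) = 18
Σ = 57
Area = |Σ|/2 = 28.5.
Hole:
Apply the shoelace (surveyor's) formula: 2A = Σ (x_i·y_{i+1} − x_{i+1}·y_i), indices taken mod 4.
P→Q: (-5)(1) − (-3)(0) = -5
Q→R: (-3)(2) − (-4)(1) = -2
R→S: (-4)(2) − (-5)(2) = 2
S→P: (-5)(0) − (-5)(2) = 10
Σ = 5
Area = |Σ|/2 = 2.5.
Net area = 28.5 − 2.5 = 26.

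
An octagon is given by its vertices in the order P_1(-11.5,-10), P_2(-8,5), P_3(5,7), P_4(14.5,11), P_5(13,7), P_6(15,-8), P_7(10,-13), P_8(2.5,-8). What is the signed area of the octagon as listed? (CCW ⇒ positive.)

-397.5

Apply Gauss's area formula: 2A = Σ (x_i·y_{i+1} − x_{i+1}·y_i), indices taken mod 8.
Σ = (-137.5) + (-81) + (-46.5) + (-41.5) + (-209) + (-115) + (-47.5) + (-117) = -795
Signed area = Σ/2 = -397.5 (negative ⇒ clockwise traversal).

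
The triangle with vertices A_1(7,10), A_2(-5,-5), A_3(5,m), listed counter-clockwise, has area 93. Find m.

Write out the shoelace sum; only the two edges meeting at A_3 involve m:
2·Area = [((-5)·m − 5·(-5)) + (5·10 − 7·m)] + 15
       = -12·m + 90 = 186
⇒ m = -8.

-8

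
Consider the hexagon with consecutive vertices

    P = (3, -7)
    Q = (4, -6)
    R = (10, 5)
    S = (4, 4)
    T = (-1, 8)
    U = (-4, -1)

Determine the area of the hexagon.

105

Apply Gauss's area formula: 2A = Σ (x_i·y_{i+1} − x_{i+1}·y_i), indices taken mod 6.
Σ = (10) + (80) + (20) + (36) + (33) + (31) = 210
Area = |Σ|/2 = 105.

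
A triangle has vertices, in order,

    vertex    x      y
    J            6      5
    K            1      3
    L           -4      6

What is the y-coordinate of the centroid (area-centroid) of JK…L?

14/3

Apply the shoelace formula. First the cross-terms c_i = x_i·y_{i+1} − x_{i+1}·y_i:
  13, 18, -56  ⇒  2A = -25, A = -12.5.
Then Σ (y_i + y_{i+1})·c_i = -350, so ȳ = -350 / (6·(-12.5)) = 14/3.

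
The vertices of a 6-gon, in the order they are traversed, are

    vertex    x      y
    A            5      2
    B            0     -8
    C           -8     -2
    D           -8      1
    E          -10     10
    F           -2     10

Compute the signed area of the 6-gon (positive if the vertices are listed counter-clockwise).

-166

Σ = (-40) + (-64) + (-24) + (-70) + (-80) + (-54) = -332
Signed area = Σ/2 = -166 (negative ⇒ clockwise traversal).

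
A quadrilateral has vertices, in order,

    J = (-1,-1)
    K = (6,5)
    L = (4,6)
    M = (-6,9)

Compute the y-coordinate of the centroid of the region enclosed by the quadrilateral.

Apply the shoelace formula. First the cross-terms c_i = x_i·y_{i+1} − x_{i+1}·y_i:
  1, 16, 72, 15  ⇒  2A = 104, A = 52.
Then Σ (y_i + y_{i+1})·c_i = 1380, so ȳ = 1380 / (6·52) = 115/26.

115/26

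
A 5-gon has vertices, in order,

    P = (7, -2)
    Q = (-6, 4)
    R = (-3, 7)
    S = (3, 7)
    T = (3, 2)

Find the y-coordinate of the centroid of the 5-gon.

Apply the shoelace formula. First the cross-terms c_i = x_i·y_{i+1} − x_{i+1}·y_i:
  16, -30, -42, -15, -20  ⇒  2A = -91, A = -45.5.
Then Σ (y_i + y_{i+1})·c_i = -1021, so ȳ = -1021 / (6·(-45.5)) = 1021/273.

1021/273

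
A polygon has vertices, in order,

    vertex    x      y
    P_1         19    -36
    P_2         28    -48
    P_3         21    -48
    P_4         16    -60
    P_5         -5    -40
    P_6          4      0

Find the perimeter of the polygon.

|P_1P_2| = √((9)² + (-12)²) = √225 = 15
|P_2P_3| = √((-7)² + (0)²) = √49 = 7
|P_3P_4| = √((-5)² + (-12)²) = √169 = 13
|P_4P_5| = √((-21)² + (20)²) = √841 = 29
|P_5P_6| = √((9)² + (40)²) = √1681 = 41
|P_6P_1| = √((15)² + (-36)²) = √1521 = 39
Perimeter = 15 + 7 + 13 + 29 + 41 + 39 = 144.

144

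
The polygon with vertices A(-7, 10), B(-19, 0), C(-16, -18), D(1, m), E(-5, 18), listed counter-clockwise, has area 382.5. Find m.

-11

The doubled signed area Σ (x_i y_{i+1} − x_{i+1} y_i) is linear in m.
With m=0 it equals 644; the coefficient of m is -11 (from the two edges through D).
So -11·m + 644 = 2·382.5 = 765 ⇒ m = -11.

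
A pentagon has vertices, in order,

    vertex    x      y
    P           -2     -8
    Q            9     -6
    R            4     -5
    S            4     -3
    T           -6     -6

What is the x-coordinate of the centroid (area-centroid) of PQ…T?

Apply the shoelace formula. First the cross-terms c_i = x_i·y_{i+1} − x_{i+1}·y_i:
  84, -21, 8, -42, 36  ⇒  2A = 65, A = 32.5.
Then Σ (x_i + x_{i+1})·c_i = 175, so x̄ = 175 / (6·32.5) = 35/39.

35/39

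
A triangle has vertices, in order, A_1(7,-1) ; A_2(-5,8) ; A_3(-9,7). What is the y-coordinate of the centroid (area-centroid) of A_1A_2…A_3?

Apply the shoelace formula. First the cross-terms c_i = x_i·y_{i+1} − x_{i+1}·y_i:
  51, 37, -40  ⇒  2A = 48, A = 24.
Then Σ (y_i + y_{i+1})·c_i = 672, so ȳ = 672 / (6·24) = 14/3.

14/3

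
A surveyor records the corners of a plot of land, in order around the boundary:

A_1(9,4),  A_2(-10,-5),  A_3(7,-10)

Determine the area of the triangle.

Apply the shoelace formula: 2A = Σ (x_i·y_{i+1} − x_{i+1}·y_i), indices taken mod 3.
Σ = (-5) + (135) + (118) = 248
Area = |Σ|/2 = 124.

124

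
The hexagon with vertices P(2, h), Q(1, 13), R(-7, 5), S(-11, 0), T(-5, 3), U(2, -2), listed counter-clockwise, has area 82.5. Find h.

Write out the shoelace sum; only the two edges meeting at P involve h:
2·Area = [(2·h − 2·(-2)) + (2·13 − 1·h)] + 122
       = 1·h + 152 = 165
⇒ h = 13.

13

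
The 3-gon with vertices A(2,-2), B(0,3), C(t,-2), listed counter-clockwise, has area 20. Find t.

-6

Write out the shoelace sum; only the two edges meeting at C involve t:
2·Area = [(0·(-2) − t·3) + (t·(-2) − 2·(-2))] + 6
       = -5·t + 10 = 40
⇒ t = -6.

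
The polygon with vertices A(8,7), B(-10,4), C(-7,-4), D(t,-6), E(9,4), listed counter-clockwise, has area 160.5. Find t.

The doubled signed area Σ (x_i y_{i+1} − x_{i+1} y_i) is linear in t.
With t=0 it equals 297; the coefficient of t is 8 (from the two edges through D).
So 8·t + 297 = 2·160.5 = 321 ⇒ t = 3.

3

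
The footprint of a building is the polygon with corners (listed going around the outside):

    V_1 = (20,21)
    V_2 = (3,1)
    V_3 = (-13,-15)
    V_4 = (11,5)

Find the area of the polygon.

78

Apply the surveyor's formula: 2A = Σ (x_i·y_{i+1} − x_{i+1}·y_i), indices taken mod 4.
V_1→V_2: (20)(1) − (3)(21) = -43
V_2→V_3: (3)(-15) − (-13)(1) = -32
V_3→V_4: (-13)(5) − (11)(-15) = 100
V_4→V_1: (11)(21) − (20)(5) = 131
Σ = 156
Area = |Σ|/2 = 78.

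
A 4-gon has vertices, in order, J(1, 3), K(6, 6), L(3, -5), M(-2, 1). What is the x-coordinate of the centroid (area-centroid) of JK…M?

86/37

Apply the shoelace formula. First the cross-terms c_i = x_i·y_{i+1} − x_{i+1}·y_i:
  -12, -48, -7, -7  ⇒  2A = -74, A = -37.
Then Σ (x_i + x_{i+1})·c_i = -516, so x̄ = -516 / (6·(-37)) = 86/37.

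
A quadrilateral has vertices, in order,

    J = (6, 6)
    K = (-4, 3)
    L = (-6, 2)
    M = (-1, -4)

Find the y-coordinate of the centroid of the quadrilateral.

Apply Gauss's area formula. First the cross-terms c_i = x_i·y_{i+1} − x_{i+1}·y_i:
  42, 10, 26, 18  ⇒  2A = 96, A = 48.
Then Σ (y_i + y_{i+1})·c_i = 412, so ȳ = 412 / (6·48) = 103/72.

103/72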